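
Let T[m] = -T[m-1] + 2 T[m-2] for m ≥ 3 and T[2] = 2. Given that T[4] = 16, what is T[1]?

Let T[1] = v.
T[3] = -2 + 2v
T[4] = 6 - 2v
So 6 - 2v = 16, giving v = -5.

-5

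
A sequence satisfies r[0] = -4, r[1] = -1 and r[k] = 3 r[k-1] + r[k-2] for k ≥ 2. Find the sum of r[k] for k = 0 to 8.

-12456

r[2] = 3*(-1) + (-4) = -7
r[3] = 3*(-7) + (-1) = -22
r[4] = 3*(-22) + (-7) = -73
r[5] = 3*(-73) + (-22) = -241
r[6] = 3*(-241) + (-73) = -796
r[7] = 3*(-796) + (-241) = -2629
r[8] = 3*(-2629) + (-796) = -8683
Sum = (-4) + (-1) + (-7) + (-22) + (-73) + (-241) + (-796) + (-2629) + (-8683) = -12456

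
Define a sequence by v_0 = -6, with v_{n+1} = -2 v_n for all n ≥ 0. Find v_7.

768

v_1 = -2*(-6) = 12
v_2 = -2*12 = -24
v_3 = -2*(-24) = 48
v_4 = -2*48 = -96
v_5 = -2*(-96) = 192
v_6 = -2*192 = -384
v_7 = -2*(-384) = 768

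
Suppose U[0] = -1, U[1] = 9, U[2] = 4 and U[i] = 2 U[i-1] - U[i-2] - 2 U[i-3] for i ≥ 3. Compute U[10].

U[3] = 2(4) - 9 - 2(-1) = 1
U[4] = 2(1) - 4 - 2(9) = -20
U[5] = 2(-20) - 1 - 2(4) = -49
U[6] = 2(-49) - (-20) - 2(1) = -80
U[7] = 2(-80) - (-49) - 2(-20) = -71
U[8] = 2(-71) - (-80) - 2(-49) = 36
U[9] = 2(36) - (-71) - 2(-80) = 303
U[10] = 2(303) - 36 - 2(-71) = 712

712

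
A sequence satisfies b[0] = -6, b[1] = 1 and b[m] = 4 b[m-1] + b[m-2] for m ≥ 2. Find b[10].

b[2] = 4·1 + (-6) = -2
b[3] = 4·(-2) + 1 = -7
b[4] = 4·(-7) + (-2) = -30
b[5] = 4·(-30) + (-7) = -127
b[6] = 4·(-127) + (-30) = -538
b[7] = 4·(-538) + (-127) = -2279
b[8] = 4·(-2279) + (-538) = -9654
b[9] = 4·(-9654) + (-2279) = -40895
b[10] = 4·(-40895) + (-9654) = -173234

-173234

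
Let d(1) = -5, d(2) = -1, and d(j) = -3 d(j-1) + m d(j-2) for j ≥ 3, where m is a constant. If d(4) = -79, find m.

d(3) = 3 - 5m
d(4) = -9 + 14m
So -9 + 14m = -79, giving m = -5.

-5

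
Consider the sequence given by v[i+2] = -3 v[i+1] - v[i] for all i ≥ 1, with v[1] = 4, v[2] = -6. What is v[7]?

v[3] = -3(-6) - 4 = 14
v[4] = -3(14) - (-6) = -36
v[5] = -3(-36) - 14 = 94
v[6] = -3(94) - (-36) = -246
v[7] = -3(-246) - 94 = 644

644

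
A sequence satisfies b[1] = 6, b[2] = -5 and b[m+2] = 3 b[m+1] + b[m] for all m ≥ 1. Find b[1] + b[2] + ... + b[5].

b[3] = 3(-5) + 6 = -9
b[4] = 3(-9) + (-5) = -32
b[5] = 3(-32) + (-9) = -105
Sum = 6 + (-5) + (-9) + (-32) + (-105) = -145

-145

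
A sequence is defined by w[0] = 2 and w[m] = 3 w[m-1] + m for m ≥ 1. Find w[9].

w[1] = 3(2) + 1 = 7
w[2] = 3(7) + 2 = 23
w[3] = 3(23) + 3 = 72
w[4] = 3(72) + 4 = 220
w[5] = 3(220) + 5 = 665
w[6] = 3(665) + 6 = 2001
w[7] = 3(2001) + 7 = 6010
w[8] = 3(6010) + 8 = 18038
w[9] = 3(18038) + 9 = 54123

54123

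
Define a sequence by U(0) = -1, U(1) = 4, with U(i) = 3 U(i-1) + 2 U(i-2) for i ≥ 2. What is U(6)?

U(2) = 3(4) + 2(-1) = 10
U(3) = 3(10) + 2(4) = 38
U(4) = 3(38) + 2(10) = 134
U(5) = 3(134) + 2(38) = 478
U(6) = 3(478) + 2(134) = 1702

1702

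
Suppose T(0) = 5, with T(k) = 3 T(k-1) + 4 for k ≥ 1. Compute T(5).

1699

T(1) = 3(5) + 4 = 19
T(2) = 3(19) + 4 = 61
T(3) = 3(61) + 4 = 187
T(4) = 3(187) + 4 = 565
T(5) = 3(565) + 4 = 1699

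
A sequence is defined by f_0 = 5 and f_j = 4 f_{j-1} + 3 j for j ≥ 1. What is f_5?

6479

f_1 = 4·5 + 3 = 23
f_2 = 4·23 + 6 = 98
f_3 = 4·98 + 9 = 401
f_4 = 4·401 + 12 = 1616
f_5 = 4·1616 + 15 = 6479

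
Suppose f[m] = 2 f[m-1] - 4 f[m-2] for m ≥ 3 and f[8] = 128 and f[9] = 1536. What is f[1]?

-5

Rearranging, f[m-2] = (f[m] - 2 f[m-1]) / -4.
f[7] = (1536 - 2(128)) / -4 = 1280/-4 = -320
f[6] = (128 - 2(-320)) / -4 = 768/-4 = -192
f[5] = (-320 - 2(-192)) / -4 = 64/-4 = -16
f[4] = (-192 - 2(-16)) / -4 = -160/-4 = 40
f[3] = (-16 - 2(40)) / -4 = -96/-4 = 24
f[2] = (40 - 2(24)) / -4 = -8/-4 = 2
f[1] = (24 - 2(2)) / -4 = 20/-4 = -5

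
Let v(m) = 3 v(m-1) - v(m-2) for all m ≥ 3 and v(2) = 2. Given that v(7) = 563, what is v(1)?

-5

Let v(1) = y.
v(3) = 6 - y
v(4) = 16 - 3y
v(5) = 42 - 8y
v(6) = 110 - 21y
v(7) = 288 - 55y
So 288 - 55y = 563, giving y = -5.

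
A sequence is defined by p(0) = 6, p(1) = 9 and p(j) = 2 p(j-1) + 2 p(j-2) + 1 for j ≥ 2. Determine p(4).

p(2) = 2*9 + 2*6 + 1 = 31
p(3) = 2*31 + 2*9 + 1 = 81
p(4) = 2*81 + 2*31 + 1 = 225

225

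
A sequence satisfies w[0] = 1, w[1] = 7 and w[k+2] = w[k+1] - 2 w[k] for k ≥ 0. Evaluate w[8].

w[2] = 7 - 2*1 = 5
w[3] = 5 - 2*7 = -9
w[4] = (-9) - 2*5 = -19
w[5] = (-19) - 2*(-9) = -1
w[6] = (-1) - 2*(-19) = 37
w[7] = 37 - 2*(-1) = 39
w[8] = 39 - 2*37 = -35

-35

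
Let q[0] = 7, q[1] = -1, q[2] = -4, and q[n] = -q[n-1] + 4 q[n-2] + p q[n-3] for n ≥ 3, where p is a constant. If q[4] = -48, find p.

4

q[3] = 7p
q[4] = -16 - 8p
So -16 - 8p = -48, giving p = 4.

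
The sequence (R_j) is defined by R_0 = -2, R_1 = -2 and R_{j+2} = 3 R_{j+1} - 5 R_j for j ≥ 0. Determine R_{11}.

14572

R_2 = 3·(-2) - 5·(-2) = 4
R_3 = 3·4 - 5·(-2) = 22
R_4 = 3·22 - 5·4 = 46
R_5 = 3·46 - 5·22 = 28
R_6 = 3·28 - 5·46 = -146
R_7 = 3·(-146) - 5·28 = -578
R_8 = 3·(-578) - 5·(-146) = -1004
R_9 = 3·(-1004) - 5·(-578) = -122
R_{10} = 3·(-122) - 5·(-1004) = 4654
R_{11} = 3·4654 - 5·(-122) = 14572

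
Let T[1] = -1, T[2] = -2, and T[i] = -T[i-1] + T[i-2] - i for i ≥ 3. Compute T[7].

T[3] = -(-2) + (-1) - 3 = -2
T[4] = -(-2) + (-2) - 4 = -4
T[5] = -(-4) + (-2) - 5 = -3
T[6] = -(-3) + (-4) - 6 = -7
T[7] = -(-7) + (-3) - 7 = -3

-3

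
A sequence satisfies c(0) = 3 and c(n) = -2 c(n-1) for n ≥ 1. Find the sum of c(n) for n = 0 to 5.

-63

c(1) = -2(3) = -6
c(2) = -2(-6) = 12
c(3) = -2(12) = -24
c(4) = -2(-24) = 48
c(5) = -2(48) = -96
Sum = 3 + (-6) + 12 + (-24) + 48 + (-96) = -63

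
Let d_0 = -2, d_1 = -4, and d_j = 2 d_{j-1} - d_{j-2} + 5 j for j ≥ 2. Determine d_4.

70

d_2 = 2·(-4) - (-2) + 10 = 4
d_3 = 2·4 - (-4) + 15 = 27
d_4 = 2·27 - 4 + 20 = 70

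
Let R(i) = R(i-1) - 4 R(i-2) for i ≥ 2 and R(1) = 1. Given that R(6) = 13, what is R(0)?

1

Let R(0) = w.
R(2) = 1 - 4w
R(3) = -3 - 4w
R(4) = -7 + 12w
R(5) = 5 + 28w
R(6) = 33 - 20w
So 33 - 20w = 13, giving w = 1.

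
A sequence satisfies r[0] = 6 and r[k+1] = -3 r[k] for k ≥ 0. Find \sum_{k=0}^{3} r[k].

r[1] = -3·6 = -18
r[2] = -3·(-18) = 54
r[3] = -3·54 = -162
Sum = 6 + (-18) + 54 + (-162) = -120

-120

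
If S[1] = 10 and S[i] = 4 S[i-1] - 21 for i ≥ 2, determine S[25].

844424930131975

The fixed point is -21/(1 - 4) = 7, so S[i] - 7 = 4(S[i-1] - 7).
Hence S[i] = 3·4^{i-1} + 7.
S[25] = 3·4^{24} + 7 = 3·281474976710656 + 7 = 844424930131975.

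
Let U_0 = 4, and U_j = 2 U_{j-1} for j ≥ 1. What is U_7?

U_1 = 2(4) = 8
U_2 = 2(8) = 16
U_3 = 2(16) = 32
U_4 = 2(32) = 64
U_5 = 2(64) = 128
U_6 = 2(128) = 256
U_7 = 2(256) = 512

512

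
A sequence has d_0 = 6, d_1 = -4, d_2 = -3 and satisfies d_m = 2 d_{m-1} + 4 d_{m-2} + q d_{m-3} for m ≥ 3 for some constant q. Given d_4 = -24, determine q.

4

d_3 = -22 + 6q
d_4 = -56 + 8q
So -56 + 8q = -24, giving q = 4.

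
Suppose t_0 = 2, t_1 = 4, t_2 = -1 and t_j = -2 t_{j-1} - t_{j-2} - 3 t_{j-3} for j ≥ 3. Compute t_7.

t_3 = -2*(-1) - 4 - 3*2 = -8
t_4 = -2*(-8) - (-1) - 3*4 = 5
t_5 = -2*5 - (-8) - 3*(-1) = 1
t_6 = -2*1 - 5 - 3*(-8) = 17
t_7 = -2*17 - 1 - 3*5 = -50

-50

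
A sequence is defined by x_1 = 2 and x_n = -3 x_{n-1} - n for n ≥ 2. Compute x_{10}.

-47980

x_2 = -3*2 - 2 = -8
x_3 = -3*(-8) - 3 = 21
x_4 = -3*21 - 4 = -67
x_5 = -3*(-67) - 5 = 196
x_6 = -3*196 - 6 = -594
x_7 = -3*(-594) - 7 = 1775
x_8 = -3*1775 - 8 = -5333
x_9 = -3*(-5333) - 9 = 15990
x_{10} = -3*15990 - 10 = -47980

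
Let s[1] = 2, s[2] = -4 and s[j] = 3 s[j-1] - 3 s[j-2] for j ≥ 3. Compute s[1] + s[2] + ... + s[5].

s[3] = 3·(-4) - 3·2 = -18
s[4] = 3·(-18) - 3·(-4) = -42
s[5] = 3·(-42) - 3·(-18) = -72
Sum = 2 + (-4) + (-18) + (-42) + (-72) = -134

-134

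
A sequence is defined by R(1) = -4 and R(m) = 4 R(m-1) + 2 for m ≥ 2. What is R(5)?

-854

R(2) = 4·(-4) + 2 = -14
R(3) = 4·(-14) + 2 = -54
R(4) = 4·(-54) + 2 = -214
R(5) = 4·(-214) + 2 = -854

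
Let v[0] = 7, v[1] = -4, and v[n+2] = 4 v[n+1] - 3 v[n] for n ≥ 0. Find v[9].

v[2] = 4*(-4) - 3*7 = -37
v[3] = 4*(-37) - 3*(-4) = -136
v[4] = 4*(-136) - 3*(-37) = -433
v[5] = 4*(-433) - 3*(-136) = -1324
v[6] = 4*(-1324) - 3*(-433) = -3997
v[7] = 4*(-3997) - 3*(-1324) = -12016
v[8] = 4*(-12016) - 3*(-3997) = -36073
v[9] = 4*(-36073) - 3*(-12016) = -108244

-108244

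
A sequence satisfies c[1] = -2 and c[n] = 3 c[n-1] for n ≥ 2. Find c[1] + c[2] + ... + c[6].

-728

c[2] = 3·(-2) = -6
c[3] = 3·(-6) = -18
c[4] = 3·(-18) = -54
c[5] = 3·(-54) = -162
c[6] = 3·(-162) = -486
Sum = (-2) + (-6) + (-18) + (-54) + (-162) + (-486) = -728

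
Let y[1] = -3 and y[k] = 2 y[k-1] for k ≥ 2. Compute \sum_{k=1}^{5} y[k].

y[2] = 2·(-3) = -6
y[3] = 2·(-6) = -12
y[4] = 2·(-12) = -24
y[5] = 2·(-24) = -48
Sum = (-3) + (-6) + (-12) + (-24) + (-48) = -93

-93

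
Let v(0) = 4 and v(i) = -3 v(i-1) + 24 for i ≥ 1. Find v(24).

The fixed point is 24/(1 + 3) = 6, so v(i) - 6 = -3(v(i-1) - 6).
Hence v(i) = -2·(-3)^i + 6.
v(24) = -2·(-3)^{24} + 6 = -2·282429536481 + 6 = -564859072956.

-564859072956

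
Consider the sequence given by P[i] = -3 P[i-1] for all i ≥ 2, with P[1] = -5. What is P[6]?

1215

P[2] = -3*(-5) = 15
P[3] = -3*15 = -45
P[4] = -3*(-45) = 135
P[5] = -3*135 = -405
P[6] = -3*(-405) = 1215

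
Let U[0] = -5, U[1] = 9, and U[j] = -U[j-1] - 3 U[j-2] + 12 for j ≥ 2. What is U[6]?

-81

U[2] = -9 - 3·(-5) + 12 = 18
U[3] = -18 - 3·9 + 12 = -33
U[4] = -(-33) - 3·18 + 12 = -9
U[5] = -(-9) - 3·(-33) + 12 = 120
U[6] = -120 - 3·(-9) + 12 = -81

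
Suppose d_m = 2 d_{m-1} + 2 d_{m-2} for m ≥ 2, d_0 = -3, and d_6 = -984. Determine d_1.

Let d_1 = z.
d_2 = -6 + 2z
d_3 = -12 + 6z
d_4 = -36 + 16z
d_5 = -96 + 44z
d_6 = -264 + 120z
So -264 + 120z = -984, giving z = -6.

-6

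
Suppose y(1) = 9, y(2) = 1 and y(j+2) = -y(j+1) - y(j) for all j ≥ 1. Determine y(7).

9

y(3) = -1 - 9 = -10
y(4) = -(-10) - 1 = 9
y(5) = -9 - (-10) = 1
y(6) = -1 - 9 = -10
y(7) = -(-10) - 1 = 9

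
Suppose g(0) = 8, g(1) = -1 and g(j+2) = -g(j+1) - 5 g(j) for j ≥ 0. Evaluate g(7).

2239

g(2) = -(-1) - 5*8 = -39
g(3) = -(-39) - 5*(-1) = 44
g(4) = -44 - 5*(-39) = 151
g(5) = -151 - 5*44 = -371
g(6) = -(-371) - 5*151 = -384
g(7) = -(-384) - 5*(-371) = 2239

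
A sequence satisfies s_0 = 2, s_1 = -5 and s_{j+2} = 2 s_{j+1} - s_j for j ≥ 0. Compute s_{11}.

-75

s_2 = 2(-5) - 2 = -12
s_3 = 2(-12) - (-5) = -19
s_4 = 2(-19) - (-12) = -26
s_5 = 2(-26) - (-19) = -33
s_6 = 2(-33) - (-26) = -40
s_7 = 2(-40) - (-33) = -47
s_8 = 2(-47) - (-40) = -54
s_9 = 2(-54) - (-47) = -61
s_{10} = 2(-61) - (-54) = -68
s_{11} = 2(-68) - (-61) = -75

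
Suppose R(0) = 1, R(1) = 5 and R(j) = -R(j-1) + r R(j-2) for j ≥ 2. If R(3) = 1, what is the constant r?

R(2) = -5 + r
R(3) = 5 + 4r
So 5 + 4r = 1, giving r = -1.

-1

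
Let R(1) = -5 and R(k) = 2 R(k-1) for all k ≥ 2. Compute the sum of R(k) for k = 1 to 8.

-1275

R(2) = 2·(-5) = -10
R(3) = 2·(-10) = -20
R(4) = 2·(-20) = -40
R(5) = 2·(-40) = -80
R(6) = 2·(-80) = -160
R(7) = 2·(-160) = -320
R(8) = 2·(-320) = -640
Sum = (-5) + (-10) + (-20) + (-40) + (-80) + (-160) + (-320) + (-640) = -1275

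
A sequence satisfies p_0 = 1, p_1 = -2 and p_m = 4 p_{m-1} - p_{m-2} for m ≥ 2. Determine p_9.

-91954

p_2 = 4*(-2) - 1 = -9
p_3 = 4*(-9) - (-2) = -34
p_4 = 4*(-34) - (-9) = -127
p_5 = 4*(-127) - (-34) = -474
p_6 = 4*(-474) - (-127) = -1769
p_7 = 4*(-1769) - (-474) = -6602
p_8 = 4*(-6602) - (-1769) = -24639
p_9 = 4*(-24639) - (-6602) = -91954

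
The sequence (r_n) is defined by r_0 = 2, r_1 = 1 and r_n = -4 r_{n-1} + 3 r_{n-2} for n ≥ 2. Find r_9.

r_2 = -4·1 + 3·2 = 2
r_3 = -4·2 + 3·1 = -5
r_4 = -4·(-5) + 3·2 = 26
r_5 = -4·26 + 3·(-5) = -119
r_6 = -4·(-119) + 3·26 = 554
r_7 = -4·554 + 3·(-119) = -2573
r_8 = -4·(-2573) + 3·554 = 11954
r_9 = -4·11954 + 3·(-2573) = -55535

-55535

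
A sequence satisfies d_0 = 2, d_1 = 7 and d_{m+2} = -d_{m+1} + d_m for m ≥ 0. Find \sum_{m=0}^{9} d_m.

132

d_2 = -7 + 2 = -5
d_3 = -(-5) + 7 = 12
d_4 = -12 + (-5) = -17
d_5 = -(-17) + 12 = 29
d_6 = -29 + (-17) = -46
d_7 = -(-46) + 29 = 75
d_8 = -75 + (-46) = -121
d_9 = -(-121) + 75 = 196
Sum = 2 + 7 + (-5) + 12 + (-17) + 29 + (-46) + 75 + (-121) + 196 = 132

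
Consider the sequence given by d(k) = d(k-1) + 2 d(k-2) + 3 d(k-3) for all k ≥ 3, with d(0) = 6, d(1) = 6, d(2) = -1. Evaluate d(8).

1466

d(3) = (-1) + 2·6 + 3·6 = 29
d(4) = 29 + 2·(-1) + 3·6 = 45
d(5) = 45 + 2·29 + 3·(-1) = 100
d(6) = 100 + 2·45 + 3·29 = 277
d(7) = 277 + 2·100 + 3·45 = 612
d(8) = 612 + 2·277 + 3·100 = 1466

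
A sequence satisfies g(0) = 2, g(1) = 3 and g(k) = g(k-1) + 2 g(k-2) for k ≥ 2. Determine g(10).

g(2) = 3 + 2·2 = 7
g(3) = 7 + 2·3 = 13
g(4) = 13 + 2·7 = 27
g(5) = 27 + 2·13 = 53
g(6) = 53 + 2·27 = 107
g(7) = 107 + 2·53 = 213
g(8) = 213 + 2·107 = 427
g(9) = 427 + 2·213 = 853
g(10) = 853 + 2·427 = 1707

1707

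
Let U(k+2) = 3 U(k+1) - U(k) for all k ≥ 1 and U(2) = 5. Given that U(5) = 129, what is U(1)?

-3

Let U(1) = w.
U(3) = 15 - w
U(4) = 40 - 3w
U(5) = 105 - 8w
So 105 - 8w = 129, giving w = -3.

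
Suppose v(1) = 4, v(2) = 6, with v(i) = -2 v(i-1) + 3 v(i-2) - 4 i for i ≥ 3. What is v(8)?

2562

v(3) = -2·6 + 3·4 - 12 = -12
v(4) = -2·(-12) + 3·6 - 16 = 26
v(5) = -2·26 + 3·(-12) - 20 = -108
v(6) = -2·(-108) + 3·26 - 24 = 270
v(7) = -2·270 + 3·(-108) - 28 = -892
v(8) = -2·(-892) + 3·270 - 32 = 2562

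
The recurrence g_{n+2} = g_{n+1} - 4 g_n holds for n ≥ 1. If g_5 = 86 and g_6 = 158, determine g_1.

Rearranging, g_{n-2} = (g_n - g_{n-1}) / -4.
g_4 = (158 - 86) / -4 = 72/-4 = -18
g_3 = (86 - (-18)) / -4 = 104/-4 = -26
g_2 = (-18 - (-26)) / -4 = 8/-4 = -2
g_1 = (-26 - (-2)) / -4 = -24/-4 = 6

6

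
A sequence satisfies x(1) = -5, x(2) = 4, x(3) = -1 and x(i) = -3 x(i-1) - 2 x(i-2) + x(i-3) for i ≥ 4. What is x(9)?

x(4) = -3·(-1) - 2·4 + (-5) = -10
x(5) = -3·(-10) - 2·(-1) + 4 = 36
x(6) = -3·36 - 2·(-10) + (-1) = -89
x(7) = -3·(-89) - 2·36 + (-10) = 185
x(8) = -3·185 - 2·(-89) + 36 = -341
x(9) = -3·(-341) - 2·185 + (-89) = 564

564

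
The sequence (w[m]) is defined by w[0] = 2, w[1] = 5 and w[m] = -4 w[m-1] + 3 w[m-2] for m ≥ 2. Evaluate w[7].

w[2] = -4(5) + 3(2) = -14
w[3] = -4(-14) + 3(5) = 71
w[4] = -4(71) + 3(-14) = -326
w[5] = -4(-326) + 3(71) = 1517
w[6] = -4(1517) + 3(-326) = -7046
w[7] = -4(-7046) + 3(1517) = 32735

32735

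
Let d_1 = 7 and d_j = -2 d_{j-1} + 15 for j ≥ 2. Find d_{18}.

-262139

The fixed point is 15/(1 + 2) = 5, so d_j - 5 = -2(d_{j-1} - 5).
Hence d_j = 2·(-2)^{j-1} + 5.
d_{18} = 2·(-2)^{17} + 5 = 2·-131072 + 5 = -262139.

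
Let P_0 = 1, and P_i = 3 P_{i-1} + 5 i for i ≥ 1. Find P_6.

3444

P_1 = 3(1) + 5 = 8
P_2 = 3(8) + 10 = 34
P_3 = 3(34) + 15 = 117
P_4 = 3(117) + 20 = 371
P_5 = 3(371) + 25 = 1138
P_6 = 3(1138) + 30 = 3444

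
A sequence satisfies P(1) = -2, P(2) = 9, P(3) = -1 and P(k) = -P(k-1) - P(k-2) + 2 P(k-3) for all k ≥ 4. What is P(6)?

P(4) = -(-1) - 9 + 2*(-2) = -12
P(5) = -(-12) - (-1) + 2*9 = 31
P(6) = -31 - (-12) + 2*(-1) = -21

-21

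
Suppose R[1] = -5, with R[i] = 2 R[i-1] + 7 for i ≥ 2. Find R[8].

249

R[2] = 2·(-5) + 7 = -3
R[3] = 2·(-3) + 7 = 1
R[4] = 2·1 + 7 = 9
R[5] = 2·9 + 7 = 25
R[6] = 2·25 + 7 = 57
R[7] = 2·57 + 7 = 121
R[8] = 2·121 + 7 = 249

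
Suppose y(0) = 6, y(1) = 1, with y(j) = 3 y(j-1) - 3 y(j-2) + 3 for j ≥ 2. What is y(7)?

57

y(2) = 3*1 - 3*6 + 3 = -12
y(3) = 3*(-12) - 3*1 + 3 = -36
y(4) = 3*(-36) - 3*(-12) + 3 = -69
y(5) = 3*(-69) - 3*(-36) + 3 = -96
y(6) = 3*(-96) - 3*(-69) + 3 = -78
y(7) = 3*(-78) - 3*(-96) + 3 = 57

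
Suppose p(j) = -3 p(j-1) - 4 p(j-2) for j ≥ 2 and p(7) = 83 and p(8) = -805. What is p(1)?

Rearranging, p(j-2) = (p(j) + 3 p(j-1)) / -4.
p(6) = (-805 + 3·83) / -4 = -556/-4 = 139
p(5) = (83 + 3·139) / -4 = 500/-4 = -125
p(4) = (139 + 3·(-125)) / -4 = -236/-4 = 59
p(3) = (-125 + 3·59) / -4 = 52/-4 = -13
p(2) = (59 + 3·(-13)) / -4 = 20/-4 = -5
p(1) = (-13 + 3·(-5)) / -4 = -28/-4 = 7

7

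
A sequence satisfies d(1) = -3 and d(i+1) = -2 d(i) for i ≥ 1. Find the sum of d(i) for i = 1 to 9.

d(2) = -2(-3) = 6
d(3) = -2(6) = -12
d(4) = -2(-12) = 24
d(5) = -2(24) = -48
d(6) = -2(-48) = 96
d(7) = -2(96) = -192
d(8) = -2(-192) = 384
d(9) = -2(384) = -768
Sum = (-3) + 6 + (-12) + 24 + (-48) + 96 + (-192) + 384 + (-768) = -513

-513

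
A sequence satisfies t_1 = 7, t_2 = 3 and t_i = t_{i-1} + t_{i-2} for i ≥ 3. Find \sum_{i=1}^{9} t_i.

t_3 = 3 + 7 = 10
t_4 = 10 + 3 = 13
t_5 = 13 + 10 = 23
t_6 = 23 + 13 = 36
t_7 = 36 + 23 = 59
t_8 = 59 + 36 = 95
t_9 = 95 + 59 = 154
Sum = 7 + 3 + 10 + 13 + 23 + 36 + 59 + 95 + 154 = 400

400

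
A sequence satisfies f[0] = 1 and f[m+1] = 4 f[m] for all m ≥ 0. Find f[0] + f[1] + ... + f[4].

f[1] = 4(1) = 4
f[2] = 4(4) = 16
f[3] = 4(16) = 64
f[4] = 4(64) = 256
Sum = 1 + 4 + 16 + 64 + 256 = 341

341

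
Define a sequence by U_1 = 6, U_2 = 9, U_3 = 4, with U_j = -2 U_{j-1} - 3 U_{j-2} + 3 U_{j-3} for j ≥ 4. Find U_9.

-737

U_4 = -2·4 - 3·9 + 3·6 = -17
U_5 = -2·(-17) - 3·4 + 3·9 = 49
U_6 = -2·49 - 3·(-17) + 3·4 = -35
U_7 = -2·(-35) - 3·49 + 3·(-17) = -128
U_8 = -2·(-128) - 3·(-35) + 3·49 = 508
U_9 = -2·508 - 3·(-128) + 3·(-35) = -737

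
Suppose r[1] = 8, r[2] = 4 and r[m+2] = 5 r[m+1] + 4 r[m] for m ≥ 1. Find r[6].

9044

r[3] = 5*4 + 4*8 = 52
r[4] = 5*52 + 4*4 = 276
r[5] = 5*276 + 4*52 = 1588
r[6] = 5*1588 + 4*276 = 9044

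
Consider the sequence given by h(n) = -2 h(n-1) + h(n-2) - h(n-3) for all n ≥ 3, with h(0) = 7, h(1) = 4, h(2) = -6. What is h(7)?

h(3) = -2·(-6) + 4 - 7 = 9
h(4) = -2·9 + (-6) - 4 = -28
h(5) = -2·(-28) + 9 - (-6) = 71
h(6) = -2·71 + (-28) - 9 = -179
h(7) = -2·(-179) + 71 - (-28) = 457

457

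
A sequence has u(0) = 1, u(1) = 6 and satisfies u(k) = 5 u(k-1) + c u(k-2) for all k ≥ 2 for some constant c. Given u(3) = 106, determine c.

u(2) = 30 + c
u(3) = 150 + 11c
So 150 + 11c = 106, giving c = -4.

-4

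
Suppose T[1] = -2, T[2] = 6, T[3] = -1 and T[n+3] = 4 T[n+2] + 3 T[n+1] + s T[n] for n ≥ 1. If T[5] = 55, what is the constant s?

-1

T[4] = 14 - 2s
T[5] = 53 - 2s
So 53 - 2s = 55, giving s = -1.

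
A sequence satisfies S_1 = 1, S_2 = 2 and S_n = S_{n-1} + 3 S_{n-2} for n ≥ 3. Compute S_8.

S_3 = 2 + 3·1 = 5
S_4 = 5 + 3·2 = 11
S_5 = 11 + 3·5 = 26
S_6 = 26 + 3·11 = 59
S_7 = 59 + 3·26 = 137
S_8 = 137 + 3·59 = 314

314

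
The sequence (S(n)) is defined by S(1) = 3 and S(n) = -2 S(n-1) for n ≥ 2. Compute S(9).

768

S(2) = -2*3 = -6
S(3) = -2*(-6) = 12
S(4) = -2*12 = -24
S(5) = -2*(-24) = 48
S(6) = -2*48 = -96
S(7) = -2*(-96) = 192
S(8) = -2*192 = -384
S(9) = -2*(-384) = 768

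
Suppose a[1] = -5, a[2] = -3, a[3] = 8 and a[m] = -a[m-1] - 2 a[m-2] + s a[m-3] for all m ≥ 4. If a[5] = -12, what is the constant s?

1

a[4] = -2 - 5s
a[5] = -14 + 2s
So -14 + 2s = -12, giving s = 1.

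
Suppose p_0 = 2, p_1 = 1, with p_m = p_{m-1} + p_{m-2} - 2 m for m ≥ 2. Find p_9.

-298

p_2 = 1 + 2 - 4 = -1
p_3 = (-1) + 1 - 6 = -6
p_4 = (-6) + (-1) - 8 = -15
p_5 = (-15) + (-6) - 10 = -31
p_6 = (-31) + (-15) - 12 = -58
p_7 = (-58) + (-31) - 14 = -103
p_8 = (-103) + (-58) - 16 = -177
p_9 = (-177) + (-103) - 18 = -298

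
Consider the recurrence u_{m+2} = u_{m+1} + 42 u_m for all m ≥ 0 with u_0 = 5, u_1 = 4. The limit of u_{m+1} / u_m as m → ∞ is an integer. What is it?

The characteristic equation is r^2 - r - 42 = 0, which factors as (r - 7)(r + 6) = 0.
So the roots are 7 and -6. Since |7| > |-6| and the coefficient of 7^m is non-zero, the ratio tends to 7.

7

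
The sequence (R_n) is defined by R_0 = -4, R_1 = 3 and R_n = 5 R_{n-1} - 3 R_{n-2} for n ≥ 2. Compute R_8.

R_2 = 5*3 - 3*(-4) = 27
R_3 = 5*27 - 3*3 = 126
R_4 = 5*126 - 3*27 = 549
R_5 = 5*549 - 3*126 = 2367
R_6 = 5*2367 - 3*549 = 10188
R_7 = 5*10188 - 3*2367 = 43839
R_8 = 5*43839 - 3*10188 = 188631

188631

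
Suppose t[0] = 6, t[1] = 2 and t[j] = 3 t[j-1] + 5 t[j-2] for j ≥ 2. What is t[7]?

38698

t[2] = 3*2 + 5*6 = 36
t[3] = 3*36 + 5*2 = 118
t[4] = 3*118 + 5*36 = 534
t[5] = 3*534 + 5*118 = 2192
t[6] = 3*2192 + 5*534 = 9246
t[7] = 3*9246 + 5*2192 = 38698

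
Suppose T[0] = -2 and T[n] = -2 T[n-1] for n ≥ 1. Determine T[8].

-512

T[1] = -2·(-2) = 4
T[2] = -2·4 = -8
T[3] = -2·(-8) = 16
T[4] = -2·16 = -32
T[5] = -2·(-32) = 64
T[6] = -2·64 = -128
T[7] = -2·(-128) = 256
T[8] = -2·256 = -512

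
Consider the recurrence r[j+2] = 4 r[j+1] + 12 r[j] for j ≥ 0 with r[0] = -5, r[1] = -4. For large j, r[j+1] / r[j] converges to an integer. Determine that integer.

The characteristic equation is r^2 - 4r - 12 = 0, which factors as (r - 6)(r + 2) = 0.
So the roots are 6 and -2. Since |6| > |-2| and the coefficient of 6^j is non-zero, the ratio tends to 6.

6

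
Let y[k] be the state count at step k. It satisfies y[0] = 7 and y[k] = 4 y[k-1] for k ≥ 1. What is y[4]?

1792

y[1] = 4*7 = 28
y[2] = 4*28 = 112
y[3] = 4*112 = 448
y[4] = 4*448 = 1792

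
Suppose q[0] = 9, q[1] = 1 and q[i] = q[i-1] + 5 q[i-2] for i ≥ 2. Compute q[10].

q[2] = 1 + 5·9 = 46
q[3] = 46 + 5·1 = 51
q[4] = 51 + 5·46 = 281
q[5] = 281 + 5·51 = 536
q[6] = 536 + 5·281 = 1941
q[7] = 1941 + 5·536 = 4621
q[8] = 4621 + 5·1941 = 14326
q[9] = 14326 + 5·4621 = 37431
q[10] = 37431 + 5·14326 = 109061

109061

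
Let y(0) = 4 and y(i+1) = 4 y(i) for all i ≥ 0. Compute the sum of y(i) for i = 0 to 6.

21844

y(1) = 4·4 = 16
y(2) = 4·16 = 64
y(3) = 4·64 = 256
y(4) = 4·256 = 1024
y(5) = 4·1024 = 4096
y(6) = 4·4096 = 16384
Sum = 4 + 16 + 64 + 256 + 1024 + 4096 + 16384 = 21844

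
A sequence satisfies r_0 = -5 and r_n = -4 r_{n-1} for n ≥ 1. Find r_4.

-1280

r_1 = -4*(-5) = 20
r_2 = -4*20 = -80
r_3 = -4*(-80) = 320
r_4 = -4*320 = -1280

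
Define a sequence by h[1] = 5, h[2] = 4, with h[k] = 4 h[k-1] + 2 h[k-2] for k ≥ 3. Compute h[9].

h[3] = 4(4) + 2(5) = 26
h[4] = 4(26) + 2(4) = 112
h[5] = 4(112) + 2(26) = 500
h[6] = 4(500) + 2(112) = 2224
h[7] = 4(2224) + 2(500) = 9896
h[8] = 4(9896) + 2(2224) = 44032
h[9] = 4(44032) + 2(9896) = 195920

195920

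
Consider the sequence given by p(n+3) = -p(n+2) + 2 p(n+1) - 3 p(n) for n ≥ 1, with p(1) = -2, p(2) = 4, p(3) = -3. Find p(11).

-6173

p(4) = -(-3) + 2·4 - 3·(-2) = 17
p(5) = -17 + 2·(-3) - 3·4 = -35
p(6) = -(-35) + 2·17 - 3·(-3) = 78
p(7) = -78 + 2·(-35) - 3·17 = -199
p(8) = -(-199) + 2·78 - 3·(-35) = 460
p(9) = -460 + 2·(-199) - 3·78 = -1092
p(10) = -(-1092) + 2·460 - 3·(-199) = 2609
p(11) = -2609 + 2·(-1092) - 3·460 = -6173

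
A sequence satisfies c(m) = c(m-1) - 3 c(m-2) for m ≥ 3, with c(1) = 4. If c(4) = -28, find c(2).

Let c(2) = x.
c(3) = -12 + x
c(4) = -12 - 2x
So -12 - 2x = -28, giving x = 8.

8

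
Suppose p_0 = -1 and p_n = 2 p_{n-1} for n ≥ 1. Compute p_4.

-16

p_1 = 2·(-1) = -2
p_2 = 2·(-2) = -4
p_3 = 2·(-4) = -8
p_4 = 2·(-8) = -16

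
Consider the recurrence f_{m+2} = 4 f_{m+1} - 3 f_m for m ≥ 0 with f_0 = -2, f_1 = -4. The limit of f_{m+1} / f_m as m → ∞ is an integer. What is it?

3

The characteristic equation is r^2 - 4r + 3 = 0, which factors as (r - 3)(r - 1) = 0.
So the roots are 3 and 1. Since |3| > |1| and the coefficient of 3^m is non-zero, the ratio tends to 3.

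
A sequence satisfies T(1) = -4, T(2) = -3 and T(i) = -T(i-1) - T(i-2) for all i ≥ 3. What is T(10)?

-4

T(3) = -(-3) - (-4) = 7
T(4) = -7 - (-3) = -4
T(5) = -(-4) - 7 = -3
T(6) = -(-3) - (-4) = 7
T(7) = -7 - (-3) = -4
T(8) = -(-4) - 7 = -3
T(9) = -(-3) - (-4) = 7
T(10) = -7 - (-3) = -4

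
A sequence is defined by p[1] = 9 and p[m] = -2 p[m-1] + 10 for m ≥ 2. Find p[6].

-178

p[2] = -2·9 + 10 = -8
p[3] = -2·(-8) + 10 = 26
p[4] = -2·26 + 10 = -42
p[5] = -2·(-42) + 10 = 94
p[6] = -2·94 + 10 = -178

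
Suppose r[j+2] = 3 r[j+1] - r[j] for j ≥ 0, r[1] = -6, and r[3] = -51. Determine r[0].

1

Let r[0] = y.
r[2] = -18 - y
r[3] = -48 - 3y
So -48 - 3y = -51, giving y = 1.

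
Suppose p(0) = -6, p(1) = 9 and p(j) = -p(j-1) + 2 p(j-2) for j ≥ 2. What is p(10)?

-5121

p(2) = -9 + 2*(-6) = -21
p(3) = -(-21) + 2*9 = 39
p(4) = -39 + 2*(-21) = -81
p(5) = -(-81) + 2*39 = 159
p(6) = -159 + 2*(-81) = -321
p(7) = -(-321) + 2*159 = 639
p(8) = -639 + 2*(-321) = -1281
p(9) = -(-1281) + 2*639 = 2559
p(10) = -2559 + 2*(-1281) = -5121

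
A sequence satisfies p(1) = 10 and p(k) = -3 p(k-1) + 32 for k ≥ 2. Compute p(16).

-28697806

The fixed point is 32/(1 + 3) = 8, so p(k) - 8 = -3(p(k-1) - 8).
Hence p(k) = 2·(-3)^{k-1} + 8.
p(16) = 2·(-3)^{15} + 8 = 2·-14348907 + 8 = -28697806.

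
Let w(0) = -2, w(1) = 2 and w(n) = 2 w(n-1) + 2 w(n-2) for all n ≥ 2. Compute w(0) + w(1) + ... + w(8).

756

w(2) = 2(2) + 2(-2) = 0
w(3) = 2(0) + 2(2) = 4
w(4) = 2(4) + 2(0) = 8
w(5) = 2(8) + 2(4) = 24
w(6) = 2(24) + 2(8) = 64
w(7) = 2(64) + 2(24) = 176
w(8) = 2(176) + 2(64) = 480
Sum = (-2) + 2 + 0 + 4 + 8 + 24 + 64 + 176 + 480 = 756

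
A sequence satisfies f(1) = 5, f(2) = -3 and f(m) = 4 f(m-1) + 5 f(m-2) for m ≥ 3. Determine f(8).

f(3) = 4(-3) + 5(5) = 13
f(4) = 4(13) + 5(-3) = 37
f(5) = 4(37) + 5(13) = 213
f(6) = 4(213) + 5(37) = 1037
f(7) = 4(1037) + 5(213) = 5213
f(8) = 4(5213) + 5(1037) = 26037

26037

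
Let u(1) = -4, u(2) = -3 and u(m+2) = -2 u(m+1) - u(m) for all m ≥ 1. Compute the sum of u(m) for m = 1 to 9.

u(3) = -2*(-3) - (-4) = 10
u(4) = -2*10 - (-3) = -17
u(5) = -2*(-17) - 10 = 24
u(6) = -2*24 - (-17) = -31
u(7) = -2*(-31) - 24 = 38
u(8) = -2*38 - (-31) = -45
u(9) = -2*(-45) - 38 = 52
Sum = (-4) + (-3) + 10 + (-17) + 24 + (-31) + 38 + (-45) + 52 = 24

24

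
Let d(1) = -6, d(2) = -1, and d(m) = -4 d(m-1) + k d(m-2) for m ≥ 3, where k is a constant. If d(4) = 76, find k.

4

d(3) = 4 - 6k
d(4) = -16 + 23k
So -16 + 23k = 76, giving k = 4.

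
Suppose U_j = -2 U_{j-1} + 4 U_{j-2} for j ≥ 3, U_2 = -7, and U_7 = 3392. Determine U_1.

Let U_1 = w.
U_3 = 14 + 4w
U_4 = -56 - 8w
U_5 = 168 + 32w
U_6 = -560 - 96w
U_7 = 1792 + 320w
So 1792 + 320w = 3392, giving w = 5.

5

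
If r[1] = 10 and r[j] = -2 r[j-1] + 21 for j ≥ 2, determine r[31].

3221225479

The fixed point is 21/(1 + 2) = 7, so r[j] - 7 = -2(r[j-1] - 7).
Hence r[j] = 3·(-2)^{j-1} + 7.
r[31] = 3·(-2)^{30} + 7 = 3·1073741824 + 7 = 3221225479.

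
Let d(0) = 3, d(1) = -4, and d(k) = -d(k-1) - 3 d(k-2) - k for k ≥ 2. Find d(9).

d(2) = -(-4) - 3(3) - 2 = -7
d(3) = -(-7) - 3(-4) - 3 = 16
d(4) = -16 - 3(-7) - 4 = 1
d(5) = -1 - 3(16) - 5 = -54
d(6) = -(-54) - 3(1) - 6 = 45
d(7) = -45 - 3(-54) - 7 = 110
d(8) = -110 - 3(45) - 8 = -253
d(9) = -(-253) - 3(110) - 9 = -86

-86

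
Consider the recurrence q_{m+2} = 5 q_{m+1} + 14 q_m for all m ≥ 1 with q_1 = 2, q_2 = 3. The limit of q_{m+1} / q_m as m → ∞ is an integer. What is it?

The characteristic equation is r^2 - 5r - 14 = 0, which factors as (r - 7)(r + 2) = 0.
So the roots are 7 and -2. Since |7| > |-2| and the coefficient of 7^m is non-zero, the ratio tends to 7.

7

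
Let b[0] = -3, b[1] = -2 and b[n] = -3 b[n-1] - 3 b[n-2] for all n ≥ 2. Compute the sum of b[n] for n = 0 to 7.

79

b[2] = -3(-2) - 3(-3) = 15
b[3] = -3(15) - 3(-2) = -39
b[4] = -3(-39) - 3(15) = 72
b[5] = -3(72) - 3(-39) = -99
b[6] = -3(-99) - 3(72) = 81
b[7] = -3(81) - 3(-99) = 54
Sum = (-3) + (-2) + 15 + (-39) + 72 + (-99) + 81 + 54 = 79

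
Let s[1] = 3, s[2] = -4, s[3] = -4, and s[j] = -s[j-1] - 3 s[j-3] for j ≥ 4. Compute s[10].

-146

s[4] = -(-4) - 3*3 = -5
s[5] = -(-5) - 3*(-4) = 17
s[6] = -17 - 3*(-4) = -5
s[7] = -(-5) - 3*(-5) = 20
s[8] = -20 - 3*17 = -71
s[9] = -(-71) - 3*(-5) = 86
s[10] = -86 - 3*20 = -146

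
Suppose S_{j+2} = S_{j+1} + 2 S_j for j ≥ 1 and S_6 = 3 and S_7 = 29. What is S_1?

8

Rearranging, S_{j-2} = (S_j - S_{j-1}) / 2.
S_5 = (29 - 3) / 2 = 26/2 = 13
S_4 = (3 - 13) / 2 = -10/2 = -5
S_3 = (13 - (-5)) / 2 = 18/2 = 9
S_2 = (-5 - 9) / 2 = -14/2 = -7
S_1 = (9 - (-7)) / 2 = 16/2 = 8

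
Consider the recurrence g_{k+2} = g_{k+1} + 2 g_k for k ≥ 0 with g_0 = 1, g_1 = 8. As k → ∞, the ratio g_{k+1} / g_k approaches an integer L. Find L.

The characteristic equation is r^2 - r - 2 = 0, which factors as (r - 2)(r + 1) = 0.
So the roots are 2 and -1. Since |2| > |-1| and the coefficient of 2^k is non-zero, the ratio tends to 2.

2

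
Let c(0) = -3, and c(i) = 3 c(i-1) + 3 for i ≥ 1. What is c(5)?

c(1) = 3(-3) + 3 = -6
c(2) = 3(-6) + 3 = -15
c(3) = 3(-15) + 3 = -42
c(4) = 3(-42) + 3 = -123
c(5) = 3(-123) + 3 = -366

-366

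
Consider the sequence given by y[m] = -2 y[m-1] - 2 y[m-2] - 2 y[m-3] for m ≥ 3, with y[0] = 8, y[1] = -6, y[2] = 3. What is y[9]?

-192

y[3] = -2(3) - 2(-6) - 2(8) = -10
y[4] = -2(-10) - 2(3) - 2(-6) = 26
y[5] = -2(26) - 2(-10) - 2(3) = -38
y[6] = -2(-38) - 2(26) - 2(-10) = 44
y[7] = -2(44) - 2(-38) - 2(26) = -64
y[8] = -2(-64) - 2(44) - 2(-38) = 116
y[9] = -2(116) - 2(-64) - 2(44) = -192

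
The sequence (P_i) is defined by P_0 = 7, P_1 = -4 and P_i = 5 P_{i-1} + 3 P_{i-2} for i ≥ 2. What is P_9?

-170359

P_2 = 5(-4) + 3(7) = 1
P_3 = 5(1) + 3(-4) = -7
P_4 = 5(-7) + 3(1) = -32
P_5 = 5(-32) + 3(-7) = -181
P_6 = 5(-181) + 3(-32) = -1001
P_7 = 5(-1001) + 3(-181) = -5548
P_8 = 5(-5548) + 3(-1001) = -30743
P_9 = 5(-30743) + 3(-5548) = -170359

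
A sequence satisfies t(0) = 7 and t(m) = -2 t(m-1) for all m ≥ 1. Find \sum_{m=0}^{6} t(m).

301

t(1) = -2*7 = -14
t(2) = -2*(-14) = 28
t(3) = -2*28 = -56
t(4) = -2*(-56) = 112
t(5) = -2*112 = -224
t(6) = -2*(-224) = 448
Sum = 7 + (-14) + 28 + (-56) + 112 + (-224) + 448 = 301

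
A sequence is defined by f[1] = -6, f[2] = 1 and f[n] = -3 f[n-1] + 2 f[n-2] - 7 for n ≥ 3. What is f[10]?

132025

f[3] = -3*1 + 2*(-6) - 7 = -22
f[4] = -3*(-22) + 2*1 - 7 = 61
f[5] = -3*61 + 2*(-22) - 7 = -234
f[6] = -3*(-234) + 2*61 - 7 = 817
f[7] = -3*817 + 2*(-234) - 7 = -2926
f[8] = -3*(-2926) + 2*817 - 7 = 10405
f[9] = -3*10405 + 2*(-2926) - 7 = -37074
f[10] = -3*(-37074) + 2*10405 - 7 = 132025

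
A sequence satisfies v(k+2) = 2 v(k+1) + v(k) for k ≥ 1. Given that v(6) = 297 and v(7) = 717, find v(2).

9

Rearranging, v(k-2) = v(k) - 2 v(k-1).
v(5) = 717 - 2*297 = 123
v(4) = 297 - 2*123 = 51
v(3) = 123 - 2*51 = 21
v(2) = 51 - 2*21 = 9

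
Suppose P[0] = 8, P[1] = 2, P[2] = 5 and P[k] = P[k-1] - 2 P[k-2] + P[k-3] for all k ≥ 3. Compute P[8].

P[3] = 5 - 2*2 + 8 = 9
P[4] = 9 - 2*5 + 2 = 1
P[5] = 1 - 2*9 + 5 = -12
P[6] = (-12) - 2*1 + 9 = -5
P[7] = (-5) - 2*(-12) + 1 = 20
P[8] = 20 - 2*(-5) + (-12) = 18

18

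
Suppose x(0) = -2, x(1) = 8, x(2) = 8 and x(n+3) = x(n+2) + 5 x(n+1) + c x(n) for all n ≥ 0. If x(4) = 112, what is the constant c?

4

x(3) = 48 - 2c
x(4) = 88 + 6c
So 88 + 6c = 112, giving c = 4.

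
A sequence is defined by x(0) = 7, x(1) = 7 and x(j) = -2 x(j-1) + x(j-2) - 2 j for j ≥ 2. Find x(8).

x(2) = -2*7 + 7 - 4 = -11
x(3) = -2*(-11) + 7 - 6 = 23
x(4) = -2*23 + (-11) - 8 = -65
x(5) = -2*(-65) + 23 - 10 = 143
x(6) = -2*143 + (-65) - 12 = -363
x(7) = -2*(-363) + 143 - 14 = 855
x(8) = -2*855 + (-363) - 16 = -2089

-2089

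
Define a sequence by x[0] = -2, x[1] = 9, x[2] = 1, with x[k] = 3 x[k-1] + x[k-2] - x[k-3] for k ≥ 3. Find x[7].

1176

x[3] = 3(1) + 9 - (-2) = 14
x[4] = 3(14) + 1 - 9 = 34
x[5] = 3(34) + 14 - 1 = 115
x[6] = 3(115) + 34 - 14 = 365
x[7] = 3(365) + 115 - 34 = 1176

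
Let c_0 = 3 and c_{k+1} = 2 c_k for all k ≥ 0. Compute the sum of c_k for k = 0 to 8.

1533

c_1 = 2·3 = 6
c_2 = 2·6 = 12
c_3 = 2·12 = 24
c_4 = 2·24 = 48
c_5 = 2·48 = 96
c_6 = 2·96 = 192
c_7 = 2·192 = 384
c_8 = 2·384 = 768
Sum = 3 + 6 + 12 + 24 + 48 + 96 + 192 + 384 + 768 = 1533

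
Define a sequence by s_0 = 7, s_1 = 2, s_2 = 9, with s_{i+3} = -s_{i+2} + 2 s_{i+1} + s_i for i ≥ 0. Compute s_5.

-5

s_3 = -9 + 2(2) + 7 = 2
s_4 = -2 + 2(9) + 2 = 18
s_5 = -18 + 2(2) + 9 = -5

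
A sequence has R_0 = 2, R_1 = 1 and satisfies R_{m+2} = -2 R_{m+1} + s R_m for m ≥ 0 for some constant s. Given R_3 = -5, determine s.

3

R_2 = -2 + 2s
R_3 = 4 - 3s
So 4 - 3s = -5, giving s = 3.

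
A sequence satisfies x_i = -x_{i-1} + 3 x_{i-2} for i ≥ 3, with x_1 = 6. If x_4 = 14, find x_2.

Let x_2 = v.
x_3 = 18 - v
x_4 = -18 + 4v
So -18 + 4v = 14, giving v = 8.

8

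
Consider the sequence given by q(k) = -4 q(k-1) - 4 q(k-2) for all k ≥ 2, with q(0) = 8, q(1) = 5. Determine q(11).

q(2) = -4*5 - 4*8 = -52
q(3) = -4*(-52) - 4*5 = 188
q(4) = -4*188 - 4*(-52) = -544
q(5) = -4*(-544) - 4*188 = 1424
q(6) = -4*1424 - 4*(-544) = -3520
q(7) = -4*(-3520) - 4*1424 = 8384
q(8) = -4*8384 - 4*(-3520) = -19456
q(9) = -4*(-19456) - 4*8384 = 44288
q(10) = -4*44288 - 4*(-19456) = -99328
q(11) = -4*(-99328) - 4*44288 = 220160

220160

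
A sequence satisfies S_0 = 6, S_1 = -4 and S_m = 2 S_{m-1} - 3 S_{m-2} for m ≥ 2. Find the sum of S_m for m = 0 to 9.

S_2 = 2·(-4) - 3·6 = -26
S_3 = 2·(-26) - 3·(-4) = -40
S_4 = 2·(-40) - 3·(-26) = -2
S_5 = 2·(-2) - 3·(-40) = 116
S_6 = 2·116 - 3·(-2) = 238
S_7 = 2·238 - 3·116 = 128
S_8 = 2·128 - 3·238 = -458
S_9 = 2·(-458) - 3·128 = -1300
Sum = 6 + (-4) + (-26) + (-40) + (-2) + 116 + 238 + 128 + (-458) + (-1300) = -1342

-1342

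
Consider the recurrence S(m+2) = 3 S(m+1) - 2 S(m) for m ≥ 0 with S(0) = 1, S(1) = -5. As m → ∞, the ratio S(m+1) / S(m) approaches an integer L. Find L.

2

The characteristic equation is r^2 - 3r + 2 = 0, which factors as (r - 2)(r - 1) = 0.
So the roots are 2 and 1. Since |2| > |1| and the coefficient of 2^m is non-zero, the ratio tends to 2.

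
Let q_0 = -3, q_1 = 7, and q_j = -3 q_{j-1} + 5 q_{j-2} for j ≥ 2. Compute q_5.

q_2 = -3*7 + 5*(-3) = -36
q_3 = -3*(-36) + 5*7 = 143
q_4 = -3*143 + 5*(-36) = -609
q_5 = -3*(-609) + 5*143 = 2542

2542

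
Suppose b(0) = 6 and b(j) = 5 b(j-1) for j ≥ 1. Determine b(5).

b(1) = 5*6 = 30
b(2) = 5*30 = 150
b(3) = 5*150 = 750
b(4) = 5*750 = 3750
b(5) = 5*3750 = 18750

18750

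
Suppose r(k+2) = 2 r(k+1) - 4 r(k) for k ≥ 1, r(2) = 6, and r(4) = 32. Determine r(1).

-4

Let r(1) = x.
r(3) = 12 - 4x
r(4) = -8x
So -8x = 32, giving x = -4.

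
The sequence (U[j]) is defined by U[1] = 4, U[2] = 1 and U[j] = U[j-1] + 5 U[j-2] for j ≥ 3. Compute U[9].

6801

U[3] = 1 + 5(4) = 21
U[4] = 21 + 5(1) = 26
U[5] = 26 + 5(21) = 131
U[6] = 131 + 5(26) = 261
U[7] = 261 + 5(131) = 916
U[8] = 916 + 5(261) = 2221
U[9] = 2221 + 5(916) = 6801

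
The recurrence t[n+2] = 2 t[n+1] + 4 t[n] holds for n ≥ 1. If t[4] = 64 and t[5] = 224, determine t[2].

Rearranging, t[n-2] = (t[n] - 2 t[n-1]) / 4.
t[3] = (224 - 2(64)) / 4 = 96/4 = 24
t[2] = (64 - 2(24)) / 4 = 16/4 = 4

4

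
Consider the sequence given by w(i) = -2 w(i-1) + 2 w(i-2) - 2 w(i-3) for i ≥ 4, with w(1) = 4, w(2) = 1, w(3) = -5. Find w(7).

-164

w(4) = -2*(-5) + 2*1 - 2*4 = 4
w(5) = -2*4 + 2*(-5) - 2*1 = -20
w(6) = -2*(-20) + 2*4 - 2*(-5) = 58
w(7) = -2*58 + 2*(-20) - 2*4 = -164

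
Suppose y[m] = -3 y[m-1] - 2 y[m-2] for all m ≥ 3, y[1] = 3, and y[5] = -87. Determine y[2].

Let y[2] = z.
y[3] = -6 - 3z
y[4] = 18 + 7z
y[5] = -42 - 15z
So -42 - 15z = -87, giving z = 3.

3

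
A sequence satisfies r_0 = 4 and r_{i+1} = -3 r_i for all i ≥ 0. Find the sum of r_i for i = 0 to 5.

-728

r_1 = -3(4) = -12
r_2 = -3(-12) = 36
r_3 = -3(36) = -108
r_4 = -3(-108) = 324
r_5 = -3(324) = -972
Sum = 4 + (-12) + 36 + (-108) + 324 + (-972) = -728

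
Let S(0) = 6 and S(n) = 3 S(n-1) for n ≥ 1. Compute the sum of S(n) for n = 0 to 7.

19680

S(1) = 3·6 = 18
S(2) = 3·18 = 54
S(3) = 3·54 = 162
S(4) = 3·162 = 486
S(5) = 3·486 = 1458
S(6) = 3·1458 = 4374
S(7) = 3·4374 = 13122
Sum = 6 + 18 + 54 + 162 + 486 + 1458 + 4374 + 13122 = 19680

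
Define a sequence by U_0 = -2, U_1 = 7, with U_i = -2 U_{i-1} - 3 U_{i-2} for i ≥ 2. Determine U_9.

U_2 = -2·7 - 3·(-2) = -8
U_3 = -2·(-8) - 3·7 = -5
U_4 = -2·(-5) - 3·(-8) = 34
U_5 = -2·34 - 3·(-5) = -53
U_6 = -2·(-53) - 3·34 = 4
U_7 = -2·4 - 3·(-53) = 151
U_8 = -2·151 - 3·4 = -314
U_9 = -2·(-314) - 3·151 = 175

175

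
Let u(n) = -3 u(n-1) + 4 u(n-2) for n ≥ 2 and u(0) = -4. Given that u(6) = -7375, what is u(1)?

5

Let u(1) = v.
u(2) = -16 - 3v
u(3) = 48 + 13v
u(4) = -208 - 51v
u(5) = 816 + 205v
u(6) = -3280 - 819v
So -3280 - 819v = -7375, giving v = 5.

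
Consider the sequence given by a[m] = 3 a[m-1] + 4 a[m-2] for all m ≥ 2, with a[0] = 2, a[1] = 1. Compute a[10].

629147

a[2] = 3*1 + 4*2 = 11
a[3] = 3*11 + 4*1 = 37
a[4] = 3*37 + 4*11 = 155
a[5] = 3*155 + 4*37 = 613
a[6] = 3*613 + 4*155 = 2459
a[7] = 3*2459 + 4*613 = 9829
a[8] = 3*9829 + 4*2459 = 39323
a[9] = 3*39323 + 4*9829 = 157285
a[10] = 3*157285 + 4*39323 = 629147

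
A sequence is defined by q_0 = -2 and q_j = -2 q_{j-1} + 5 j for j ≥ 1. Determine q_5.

109

q_1 = -2*(-2) + 5 = 9
q_2 = -2*9 + 10 = -8
q_3 = -2*(-8) + 15 = 31
q_4 = -2*31 + 20 = -42
q_5 = -2*(-42) + 25 = 109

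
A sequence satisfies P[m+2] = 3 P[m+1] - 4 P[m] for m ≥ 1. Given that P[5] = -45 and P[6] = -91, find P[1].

3

Rearranging, P[m-2] = (P[m] - 3 P[m-1]) / -4.
P[4] = (-91 - 3*(-45)) / -4 = 44/-4 = -11
P[3] = (-45 - 3*(-11)) / -4 = -12/-4 = 3
P[2] = (-11 - 3*3) / -4 = -20/-4 = 5
P[1] = (3 - 3*5) / -4 = -12/-4 = 3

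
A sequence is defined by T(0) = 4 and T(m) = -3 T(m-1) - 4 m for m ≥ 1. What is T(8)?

31156

T(1) = -3·4 - 4 = -16
T(2) = -3·(-16) - 8 = 40
T(3) = -3·40 - 12 = -132
T(4) = -3·(-132) - 16 = 380
T(5) = -3·380 - 20 = -1160
T(6) = -3·(-1160) - 24 = 3456
T(7) = -3·3456 - 28 = -10396
T(8) = -3·(-10396) - 32 = 31156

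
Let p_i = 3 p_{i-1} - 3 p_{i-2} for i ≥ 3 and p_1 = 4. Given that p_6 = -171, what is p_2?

Let p_2 = v.
p_3 = -12 + 3v
p_4 = -36 + 6v
p_5 = -72 + 9v
p_6 = -108 + 9v
So -108 + 9v = -171, giving v = -7.

-7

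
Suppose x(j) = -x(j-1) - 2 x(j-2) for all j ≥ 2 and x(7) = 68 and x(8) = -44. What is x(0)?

Rearranging, x(j-2) = (x(j) + x(j-1)) / -2.
x(6) = (-44 + 68) / -2 = 24/-2 = -12
x(5) = (68 + (-12)) / -2 = 56/-2 = -28
x(4) = (-12 + (-28)) / -2 = -40/-2 = 20
x(3) = (-28 + 20) / -2 = -8/-2 = 4
x(2) = (20 + 4) / -2 = 24/-2 = -12
x(1) = (4 + (-12)) / -2 = -8/-2 = 4
x(0) = (-12 + 4) / -2 = -8/-2 = 4

4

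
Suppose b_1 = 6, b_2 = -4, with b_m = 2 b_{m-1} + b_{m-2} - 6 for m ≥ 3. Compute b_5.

-66

b_3 = 2*(-4) + 6 - 6 = -8
b_4 = 2*(-8) + (-4) - 6 = -26
b_5 = 2*(-26) + (-8) - 6 = -66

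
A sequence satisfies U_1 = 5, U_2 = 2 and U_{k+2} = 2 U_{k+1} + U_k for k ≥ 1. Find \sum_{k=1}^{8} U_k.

1176

U_3 = 2*2 + 5 = 9
U_4 = 2*9 + 2 = 20
U_5 = 2*20 + 9 = 49
U_6 = 2*49 + 20 = 118
U_7 = 2*118 + 49 = 285
U_8 = 2*285 + 118 = 688
Sum = 5 + 2 + 9 + 20 + 49 + 118 + 285 + 688 = 1176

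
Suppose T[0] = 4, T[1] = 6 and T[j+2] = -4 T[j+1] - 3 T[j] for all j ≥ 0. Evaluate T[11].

885726

T[2] = -4·6 - 3·4 = -36
T[3] = -4·(-36) - 3·6 = 126
T[4] = -4·126 - 3·(-36) = -396
T[5] = -4·(-396) - 3·126 = 1206
T[6] = -4·1206 - 3·(-396) = -3636
T[7] = -4·(-3636) - 3·1206 = 10926
T[8] = -4·10926 - 3·(-3636) = -32796
T[9] = -4·(-32796) - 3·10926 = 98406
T[10] = -4·98406 - 3·(-32796) = -295236
T[11] = -4·(-295236) - 3·98406 = 885726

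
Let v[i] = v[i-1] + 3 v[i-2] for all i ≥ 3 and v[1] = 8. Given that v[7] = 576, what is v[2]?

Let v[2] = x.
v[3] = 24 + x
v[4] = 24 + 4x
v[5] = 96 + 7x
v[6] = 168 + 19x
v[7] = 456 + 40x
So 456 + 40x = 576, giving x = 3.

3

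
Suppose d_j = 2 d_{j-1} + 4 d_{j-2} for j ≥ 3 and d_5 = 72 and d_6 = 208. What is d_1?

Rearranging, d_{j-2} = (d_j - 2 d_{j-1}) / 4.
d_4 = (208 - 2·72) / 4 = 64/4 = 16
d_3 = (72 - 2·16) / 4 = 40/4 = 10
d_2 = (16 - 2·10) / 4 = -4/4 = -1
d_1 = (10 - 2·(-1)) / 4 = 12/4 = 3

3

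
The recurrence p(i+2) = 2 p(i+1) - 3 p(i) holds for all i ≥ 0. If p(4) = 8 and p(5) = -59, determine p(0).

Rearranging, p(i-2) = (p(i) - 2 p(i-1)) / -3.
p(3) = (-59 - 2*8) / -3 = -75/-3 = 25
p(2) = (8 - 2*25) / -3 = -42/-3 = 14
p(1) = (25 - 2*14) / -3 = -3/-3 = 1
p(0) = (14 - 2*1) / -3 = 12/-3 = -4

-4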